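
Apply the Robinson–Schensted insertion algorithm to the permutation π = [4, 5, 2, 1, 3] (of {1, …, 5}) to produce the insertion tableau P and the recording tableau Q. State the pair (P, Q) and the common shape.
P = [1, 3] / [2, 5] / [4];  Q = [1, 2] / [3, 5] / [4];  common shape = (2, 2, 1)

Row-insert the values π_1, π_2, … into P one at a time, bumping the leftmost entry strictly greater than the inserted value down to the next row. The recording tableau Q records, in position (i, j), the step at which that cell was added to P.
  Insert 4 (step 1): P = [4];  Q = [1]
  Insert 5 (step 2): P = [4, 5];  Q = [1, 2]
  Insert 2 (step 3): P = [2, 5] / [4];  Q = [1, 2] / [3]
  Insert 1 (step 4): P = [1, 5] / [2] / [4];  Q = [1, 2] / [3] / [4]
  Insert 3 (step 5): P = [1, 3] / [2, 5] / [4];  Q = [1, 2] / [3, 5] / [4]
Final shape: (2, 2, 1).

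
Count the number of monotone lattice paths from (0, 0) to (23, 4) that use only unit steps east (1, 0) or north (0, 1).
Number of paths = 17550

A monotone lattice path from (0, 0) to (23, 4) consists of 23 east steps and 4 north steps in some order, so it is determined by which 23 of the 27 steps are east. The count is C(27, 23) = 17550.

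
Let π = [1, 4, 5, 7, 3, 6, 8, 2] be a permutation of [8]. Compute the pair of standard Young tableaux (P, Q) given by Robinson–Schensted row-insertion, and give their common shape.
P = [1, 2, 5, 6, 8] / [3, 7] / [4];  Q = [1, 2, 3, 4, 7] / [5, 6] / [8];  common shape = (5, 2, 1)

Row-insert the values π_1, π_2, … into P one at a time, bumping the leftmost entry strictly greater than the inserted value down to the next row. The recording tableau Q records, in position (i, j), the step at which that cell was added to P.
  Insert 1 (step 1): P = [1];  Q = [1]
  Insert 4 (step 2): P = [1, 4];  Q = [1, 2]
  Insert 5 (step 3): P = [1, 4, 5];  Q = [1, 2, 3]
  Insert 7 (step 4): P = [1, 4, 5, 7];  Q = [1, 2, 3, 4]
  Insert 3 (step 5): P = [1, 3, 5, 7] / [4];  Q = [1, 2, 3, 4] / [5]
  Insert 6 (step 6): P = [1, 3, 5, 6] / [4, 7];  Q = [1, 2, 3, 4] / [5, 6]
  Insert 8 (step 7): P = [1, 3, 5, 6, 8] / [4, 7];  Q = [1, 2, 3, 4, 7] / [5, 6]
  Insert 2 (step 8): P = [1, 2, 5, 6, 8] / [3, 7] / [4];  Q = [1, 2, 3, 4, 7] / [5, 6] / [8]
Final shape: (5, 2, 1).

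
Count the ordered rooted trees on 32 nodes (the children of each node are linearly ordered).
C_31 = 14544636039226909

These ordered rooted trees are counted by the Catalan number C_n = (1/(n + 1)) · C(2n, n). For n = 31: C_31 = (1/32) · C(62, 31) = 465428353255261088/32 = 14544636039226909.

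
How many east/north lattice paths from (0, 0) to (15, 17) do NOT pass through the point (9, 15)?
Number of paths = 529112608

Total paths from (0, 0) to (15, 17): C(32, 15) = 565722720. Paths through (9, 15): (paths (0, 0) → (9, 15)) × (paths (9, 15) → (15, 17)) = C(24, 9) · C(8, 6) = 1307504 · 28 = 36610112. Avoidance count = 565722720 − 36610112 = 529112608.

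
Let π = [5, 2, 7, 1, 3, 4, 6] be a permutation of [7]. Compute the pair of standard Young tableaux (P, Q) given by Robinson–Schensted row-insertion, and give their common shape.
P = [1, 3, 4, 6] / [2, 7] / [5];  Q = [1, 3, 6, 7] / [2, 5] / [4];  common shape = (4, 2, 1)

Row-insert the values π_1, π_2, … into P one at a time, bumping the leftmost entry strictly greater than the inserted value down to the next row. The recording tableau Q records, in position (i, j), the step at which that cell was added to P.
  Insert 5 (step 1): P = [5];  Q = [1]
  Insert 2 (step 2): P = [2] / [5];  Q = [1] / [2]
  Insert 7 (step 3): P = [2, 7] / [5];  Q = [1, 3] / [2]
  Insert 1 (step 4): P = [1, 7] / [2] / [5];  Q = [1, 3] / [2] / [4]
  Insert 3 (step 5): P = [1, 3] / [2, 7] / [5];  Q = [1, 3] / [2, 5] / [4]
  Insert 4 (step 6): P = [1, 3, 4] / [2, 7] / [5];  Q = [1, 3, 6] / [2, 5] / [4]
  Insert 6 (step 7): P = [1, 3, 4, 6] / [2, 7] / [5];  Q = [1, 3, 6, 7] / [2, 5] / [4]
Final shape: (4, 2, 1).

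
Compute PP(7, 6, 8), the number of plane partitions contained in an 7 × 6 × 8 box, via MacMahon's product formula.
PP(7, 6, 8) = 19702998159210080

Evaluate the triple product over i = 1..7, j = 1..6, k = 1..8. The factors are (2/1) · (3/2) · (4/3) · (5/4) · (6/5) · (7/6) · (8/7) · (9/8) · … (336 factors total). The numerators and denominators telescope so the product is an integer; carrying out the multiplication exactly gives PP(7, 6, 8) = 19702998159210080.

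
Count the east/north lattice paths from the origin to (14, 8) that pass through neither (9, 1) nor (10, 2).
Number of paths = 302190

Inclusion–exclusion. Total paths: C(22, 14) = 319770. Through P₁: C(10, 9)·C(12, 5) = 7920. Through P₂: C(12, 10)·C(10, 4) = 13860. Since P₁ is strictly southwest of P₂, a monotone path through both must visit P₁ then P₂; paths through both = C(10, 9)·C(2, 1)·C(10, 4) = 4200. Avoid both = 319770 − 7920 − 13860 + 4200 = 302190.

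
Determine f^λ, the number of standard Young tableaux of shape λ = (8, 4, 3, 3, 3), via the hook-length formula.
# SYT of shape (8, 4, 3, 3, 3) = 148140720

Hook-length formula: f^λ = n! / Π hook(c), product over all cells c of the Young diagram. For λ = (8, 4, 3, 3, 3), n = 21 boxes. Hook lengths by row (left-to-right, top-to-bottom): [12, 11, 10, 6, 4, 3, 2, 1]; [7, 6, 5, 1]; [5, 4, 3]; [4, 3, 2]; [3, 2, 1]. Product of hooks = 344881152000. So f^λ = 21! / 344881152000 = 51090942171709440000 / 344881152000 = 148140720.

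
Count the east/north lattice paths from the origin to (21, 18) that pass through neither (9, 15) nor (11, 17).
Number of paths = 61614308954

Inclusion–exclusion. Total paths: C(39, 21) = 62359143990. Through P₁: C(24, 9)·C(15, 12) = 594914320. Through P₂: C(28, 11)·C(11, 10) = 236215980. Since P₁ is strictly southwest of P₂, a monotone path through both must visit P₁ then P₂; paths through both = C(24, 9)·C(4, 2)·C(11, 10) = 86295264. Avoid both = 62359143990 − 594914320 − 236215980 + 86295264 = 61614308954.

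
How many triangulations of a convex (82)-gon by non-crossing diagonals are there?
C_80 = 1136359577947336271931632877004667456667613940

These polygon triangulations are counted by the Catalan number C_n = (1/(n + 1)) · C(2n, n). For n = 80: C_80 = (1/81) · C(160, 80) = 92045125813734238026462263037378063990076729140/81 = 1136359577947336271931632877004667456667613940.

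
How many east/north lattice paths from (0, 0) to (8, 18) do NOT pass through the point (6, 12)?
Number of paths = 1042483

Total paths from (0, 0) to (8, 18): C(26, 8) = 1562275. Paths through (6, 12): (paths (0, 0) → (6, 12)) × (paths (6, 12) → (8, 18)) = C(18, 6) · C(8, 2) = 18564 · 28 = 519792. Avoidance count = 1562275 − 519792 = 1042483.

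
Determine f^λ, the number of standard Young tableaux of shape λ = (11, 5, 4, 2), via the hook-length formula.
# SYT of shape (11, 5, 4, 2) = 241746120

Hook-length formula: f^λ = n! / Π hook(c), product over all cells c of the Young diagram. For λ = (11, 5, 4, 2), n = 22 boxes. Hook lengths by row (left-to-right, top-to-bottom): [14, 13, 11, 10, 8, 6, 5, 4, 3, 2, 1]; [7, 6, 4, 3, 1]; [5, 4, 2, 1]; [2, 1]. Product of hooks = 4649508864000. So f^λ = 22! / 4649508864000 = 1124000727777607680000 / 4649508864000 = 241746120.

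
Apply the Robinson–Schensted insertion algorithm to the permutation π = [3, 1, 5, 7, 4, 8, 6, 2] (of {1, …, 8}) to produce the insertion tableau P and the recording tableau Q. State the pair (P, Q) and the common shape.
P = [1, 2, 6, 8] / [3, 4, 7] / [5];  Q = [1, 3, 4, 6] / [2, 5, 7] / [8];  common shape = (4, 3, 1)

Row-insert the values π_1, π_2, … into P one at a time, bumping the leftmost entry strictly greater than the inserted value down to the next row. The recording tableau Q records, in position (i, j), the step at which that cell was added to P.
  Insert 3 (step 1): P = [3];  Q = [1]
  Insert 1 (step 2): P = [1] / [3];  Q = [1] / [2]
  Insert 5 (step 3): P = [1, 5] / [3];  Q = [1, 3] / [2]
  Insert 7 (step 4): P = [1, 5, 7] / [3];  Q = [1, 3, 4] / [2]
  Insert 4 (step 5): P = [1, 4, 7] / [3, 5];  Q = [1, 3, 4] / [2, 5]
  Insert 8 (step 6): P = [1, 4, 7, 8] / [3, 5];  Q = [1, 3, 4, 6] / [2, 5]
  Insert 6 (step 7): P = [1, 4, 6, 8] / [3, 5, 7];  Q = [1, 3, 4, 6] / [2, 5, 7]
  Insert 2 (step 8): P = [1, 2, 6, 8] / [3, 4, 7] / [5];  Q = [1, 3, 4, 6] / [2, 5, 7] / [8]
Final shape: (4, 3, 1).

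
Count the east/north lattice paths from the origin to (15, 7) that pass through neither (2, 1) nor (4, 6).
Number of paths = 87384

Inclusion–exclusion. Total paths: C(22, 15) = 170544. Through P₁: C(3, 2)·C(19, 13) = 81396. Through P₂: C(10, 4)·C(12, 11) = 2520. Since P₁ is strictly southwest of P₂, a monotone path through both must visit P₁ then P₂; paths through both = C(3, 2)·C(7, 2)·C(12, 11) = 756. Avoid both = 170544 − 81396 − 2520 + 756 = 87384.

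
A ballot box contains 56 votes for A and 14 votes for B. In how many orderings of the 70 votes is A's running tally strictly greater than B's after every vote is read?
Strict-lead orderings = 115952254145496

Total orderings of the 70 votes with 56 for A: C(70, 56) = 193253756909160. By the Bertrand ballot formula (Cycle Lemma / reflection principle), the number of orderings in which A is strictly ahead of B throughout is (p − q)/(p + q) · C(p + q, p) = (56 − 14)/(56 + 14) · 193253756909160 = 115952254145496.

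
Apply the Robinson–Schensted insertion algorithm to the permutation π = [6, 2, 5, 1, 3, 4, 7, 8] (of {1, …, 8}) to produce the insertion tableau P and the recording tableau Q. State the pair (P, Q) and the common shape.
P = [1, 3, 4, 7, 8] / [2, 5] / [6];  Q = [1, 3, 6, 7, 8] / [2, 5] / [4];  common shape = (5, 2, 1)

Row-insert the values π_1, π_2, … into P one at a time, bumping the leftmost entry strictly greater than the inserted value down to the next row. The recording tableau Q records, in position (i, j), the step at which that cell was added to P.
  Insert 6 (step 1): P = [6];  Q = [1]
  Insert 2 (step 2): P = [2] / [6];  Q = [1] / [2]
  Insert 5 (step 3): P = [2, 5] / [6];  Q = [1, 3] / [2]
  Insert 1 (step 4): P = [1, 5] / [2] / [6];  Q = [1, 3] / [2] / [4]
  Insert 3 (step 5): P = [1, 3] / [2, 5] / [6];  Q = [1, 3] / [2, 5] / [4]
  Insert 4 (step 6): P = [1, 3, 4] / [2, 5] / [6];  Q = [1, 3, 6] / [2, 5] / [4]
  Insert 7 (step 7): P = [1, 3, 4, 7] / [2, 5] / [6];  Q = [1, 3, 6, 7] / [2, 5] / [4]
  Insert 8 (step 8): P = [1, 3, 4, 7, 8] / [2, 5] / [6];  Q = [1, 3, 6, 7, 8] / [2, 5] / [4]
Final shape: (5, 2, 1).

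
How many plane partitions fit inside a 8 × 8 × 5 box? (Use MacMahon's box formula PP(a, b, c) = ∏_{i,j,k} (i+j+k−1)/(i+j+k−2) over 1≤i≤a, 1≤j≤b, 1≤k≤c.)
PP(8, 8, 5) = 3940599631842016

Evaluate the triple product over i = 1..8, j = 1..8, k = 1..5. The factors are (2/1) · (3/2) · (4/3) · (5/4) · (6/5) · (3/2) · (4/3) · (5/4) · … (320 factors total). The numerators and denominators telescope so the product is an integer; carrying out the multiplication exactly gives PP(8, 8, 5) = 3940599631842016.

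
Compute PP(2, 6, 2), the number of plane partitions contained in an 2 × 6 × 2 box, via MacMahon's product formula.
PP(2, 6, 2) = 336

Evaluate the triple product over i = 1..2, j = 1..6, k = 1..2. The factors are (2/1) · (3/2) · (3/2) · (4/3) · (4/3) · (5/4) · (5/4) · (6/5) · … (24 factors total). The numerators and denominators telescope so the product is an integer; carrying out the multiplication exactly gives PP(2, 6, 2) = 336.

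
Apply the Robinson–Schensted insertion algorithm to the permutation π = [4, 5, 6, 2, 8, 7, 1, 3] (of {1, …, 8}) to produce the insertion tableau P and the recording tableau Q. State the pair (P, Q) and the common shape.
P = [1, 3, 6, 7] / [2, 5] / [4, 8];  Q = [1, 2, 3, 5] / [4, 6] / [7, 8];  common shape = (4, 2, 2)

Row-insert the values π_1, π_2, … into P one at a time, bumping the leftmost entry strictly greater than the inserted value down to the next row. The recording tableau Q records, in position (i, j), the step at which that cell was added to P.
  Insert 4 (step 1): P = [4];  Q = [1]
  Insert 5 (step 2): P = [4, 5];  Q = [1, 2]
  Insert 6 (step 3): P = [4, 5, 6];  Q = [1, 2, 3]
  Insert 2 (step 4): P = [2, 5, 6] / [4];  Q = [1, 2, 3] / [4]
  Insert 8 (step 5): P = [2, 5, 6, 8] / [4];  Q = [1, 2, 3, 5] / [4]
  Insert 7 (step 6): P = [2, 5, 6, 7] / [4, 8];  Q = [1, 2, 3, 5] / [4, 6]
  Insert 1 (step 7): P = [1, 5, 6, 7] / [2, 8] / [4];  Q = [1, 2, 3, 5] / [4, 6] / [7]
  Insert 3 (step 8): P = [1, 3, 6, 7] / [2, 5] / [4, 8];  Q = [1, 2, 3, 5] / [4, 6] / [7, 8]
Final shape: (4, 2, 2).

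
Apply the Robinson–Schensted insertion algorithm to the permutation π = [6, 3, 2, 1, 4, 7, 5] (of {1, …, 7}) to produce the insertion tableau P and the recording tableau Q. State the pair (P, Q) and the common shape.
P = [1, 4, 5] / [2, 7] / [3] / [6];  Q = [1, 5, 6] / [2, 7] / [3] / [4];  common shape = (3, 2, 1, 1)

Row-insert the values π_1, π_2, … into P one at a time, bumping the leftmost entry strictly greater than the inserted value down to the next row. The recording tableau Q records, in position (i, j), the step at which that cell was added to P.
  Insert 6 (step 1): P = [6];  Q = [1]
  Insert 3 (step 2): P = [3] / [6];  Q = [1] / [2]
  Insert 2 (step 3): P = [2] / [3] / [6];  Q = [1] / [2] / [3]
  Insert 1 (step 4): P = [1] / [2] / [3] / [6];  Q = [1] / [2] / [3] / [4]
  Insert 4 (step 5): P = [1, 4] / [2] / [3] / [6];  Q = [1, 5] / [2] / [3] / [4]
  Insert 7 (step 6): P = [1, 4, 7] / [2] / [3] / [6];  Q = [1, 5, 6] / [2] / [3] / [4]
  Insert 5 (step 7): P = [1, 4, 5] / [2, 7] / [3] / [6];  Q = [1, 5, 6] / [2, 7] / [3] / [4]
Final shape: (3, 2, 1, 1).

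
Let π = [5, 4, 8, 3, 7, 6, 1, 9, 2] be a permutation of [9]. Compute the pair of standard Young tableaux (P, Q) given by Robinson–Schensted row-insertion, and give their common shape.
P = [1, 2, 9] / [3, 6] / [4, 7] / [5, 8];  Q = [1, 3, 8] / [2, 5] / [4, 6] / [7, 9];  common shape = (3, 2, 2, 2)

Row-insert the values π_1, π_2, … into P one at a time, bumping the leftmost entry strictly greater than the inserted value down to the next row. The recording tableau Q records, in position (i, j), the step at which that cell was added to P.
  Insert 5 (step 1): P = [5];  Q = [1]
  Insert 4 (step 2): P = [4] / [5];  Q = [1] / [2]
  Insert 8 (step 3): P = [4, 8] / [5];  Q = [1, 3] / [2]
  Insert 3 (step 4): P = [3, 8] / [4] / [5];  Q = [1, 3] / [2] / [4]
  Insert 7 (step 5): P = [3, 7] / [4, 8] / [5];  Q = [1, 3] / [2, 5] / [4]
  Insert 6 (step 6): P = [3, 6] / [4, 7] / [5, 8];  Q = [1, 3] / [2, 5] / [4, 6]
  Insert 1 (step 7): P = [1, 6] / [3, 7] / [4, 8] / [5];  Q = [1, 3] / [2, 5] / [4, 6] / [7]
  Insert 9 (step 8): P = [1, 6, 9] / [3, 7] / [4, 8] / [5];  Q = [1, 3, 8] / [2, 5] / [4, 6] / [7]
  Insert 2 (step 9): P = [1, 2, 9] / [3, 6] / [4, 7] / [5, 8];  Q = [1, 3, 8] / [2, 5] / [4, 6] / [7, 9]
Final shape: (3, 2, 2, 2).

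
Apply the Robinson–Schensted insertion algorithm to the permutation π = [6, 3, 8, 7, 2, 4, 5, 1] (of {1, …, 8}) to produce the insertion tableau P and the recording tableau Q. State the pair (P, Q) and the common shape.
P = [1, 4, 5] / [2, 7] / [3, 8] / [6];  Q = [1, 3, 7] / [2, 4] / [5, 6] / [8];  common shape = (3, 2, 2, 1)

Row-insert the values π_1, π_2, … into P one at a time, bumping the leftmost entry strictly greater than the inserted value down to the next row. The recording tableau Q records, in position (i, j), the step at which that cell was added to P.
  Insert 6 (step 1): P = [6];  Q = [1]
  Insert 3 (step 2): P = [3] / [6];  Q = [1] / [2]
  Insert 8 (step 3): P = [3, 8] / [6];  Q = [1, 3] / [2]
  Insert 7 (step 4): P = [3, 7] / [6, 8];  Q = [1, 3] / [2, 4]
  Insert 2 (step 5): P = [2, 7] / [3, 8] / [6];  Q = [1, 3] / [2, 4] / [5]
  Insert 4 (step 6): P = [2, 4] / [3, 7] / [6, 8];  Q = [1, 3] / [2, 4] / [5, 6]
  Insert 5 (step 7): P = [2, 4, 5] / [3, 7] / [6, 8];  Q = [1, 3, 7] / [2, 4] / [5, 6]
  Insert 1 (step 8): P = [1, 4, 5] / [2, 7] / [3, 8] / [6];  Q = [1, 3, 7] / [2, 4] / [5, 6] / [8]
Final shape: (3, 2, 2, 1).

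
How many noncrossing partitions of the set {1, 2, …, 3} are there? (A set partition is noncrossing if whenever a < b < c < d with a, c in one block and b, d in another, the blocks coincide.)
C_3 = 5

These noncrossing partitions are counted by the Catalan number C_n = (1/(n + 1)) · C(2n, n). For n = 3: C_3 = (1/4) · C(6, 3) = 20/4 = 5.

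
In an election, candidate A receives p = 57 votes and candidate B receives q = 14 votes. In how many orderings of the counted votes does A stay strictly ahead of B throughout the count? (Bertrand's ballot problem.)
Strict-lead orderings = 145787921878840

Total orderings of the 71 votes with 57 for A: C(71, 57) = 240719591939480. By the Bertrand ballot formula (Cycle Lemma / reflection principle), the number of orderings in which A is strictly ahead of B throughout is (p − q)/(p + q) · C(p + q, p) = (57 − 14)/(57 + 14) · 240719591939480 = 145787921878840.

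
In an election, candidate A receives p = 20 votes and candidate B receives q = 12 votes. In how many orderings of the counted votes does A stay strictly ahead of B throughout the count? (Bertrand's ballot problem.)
Strict-lead orderings = 56448210

Total orderings of the 32 votes with 20 for A: C(32, 20) = 225792840. By the Bertrand ballot formula (Cycle Lemma / reflection principle), the number of orderings in which A is strictly ahead of B throughout is (p − q)/(p + q) · C(p + q, p) = (20 − 12)/(20 + 12) · 225792840 = 56448210.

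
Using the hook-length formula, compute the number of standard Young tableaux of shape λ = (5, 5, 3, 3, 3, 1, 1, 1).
# SYT of shape (5, 5, 3, 3, 3, 1, 1, 1) = 1039252500

Hook-length formula: f^λ = n! / Π hook(c), product over all cells c of the Young diagram. For λ = (5, 5, 3, 3, 3, 1, 1, 1), n = 22 boxes. Hook lengths by row (left-to-right, top-to-bottom): [12, 8, 7, 3, 2]; [11, 7, 6, 2, 1]; [8, 4, 3]; [7, 3, 2]; [6, 2, 1]; [3]; [2]; [1]. Product of hooks = 1081547292672. So f^λ = 22! / 1081547292672 = 1124000727777607680000 / 1081547292672 = 1039252500.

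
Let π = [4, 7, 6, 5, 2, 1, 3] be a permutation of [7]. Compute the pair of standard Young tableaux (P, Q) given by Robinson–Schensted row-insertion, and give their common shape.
P = [1, 3] / [2, 5] / [4] / [6] / [7];  Q = [1, 2] / [3, 7] / [4] / [5] / [6];  common shape = (2, 2, 1, 1, 1)

Row-insert the values π_1, π_2, … into P one at a time, bumping the leftmost entry strictly greater than the inserted value down to the next row. The recording tableau Q records, in position (i, j), the step at which that cell was added to P.
  Insert 4 (step 1): P = [4];  Q = [1]
  Insert 7 (step 2): P = [4, 7];  Q = [1, 2]
  Insert 6 (step 3): P = [4, 6] / [7];  Q = [1, 2] / [3]
  Insert 5 (step 4): P = [4, 5] / [6] / [7];  Q = [1, 2] / [3] / [4]
  Insert 2 (step 5): P = [2, 5] / [4] / [6] / [7];  Q = [1, 2] / [3] / [4] / [5]
  Insert 1 (step 6): P = [1, 5] / [2] / [4] / [6] / [7];  Q = [1, 2] / [3] / [4] / [5] / [6]
  Insert 3 (step 7): P = [1, 3] / [2, 5] / [4] / [6] / [7];  Q = [1, 2] / [3, 7] / [4] / [5] / [6]
Final shape: (2, 2, 1, 1, 1).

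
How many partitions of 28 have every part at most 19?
p(28, parts ≤ 19) = 3651

Use the recurrence p(n, m) = p(n, m−1) + p(n−m, m): either the largest part is < m (count p(n, m−1)) or the largest part is exactly m (remove one copy of m, count p(n−m, m)). With p(0, ·) = 1 this gives p(28, parts ≤ 19) = 3651. (By conjugating Young diagrams, this also counts partitions of 28 into at most 19 parts.)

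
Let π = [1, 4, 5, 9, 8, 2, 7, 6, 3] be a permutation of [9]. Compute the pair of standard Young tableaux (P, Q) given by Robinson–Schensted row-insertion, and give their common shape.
P = [1, 2, 3, 6] / [4, 5] / [7] / [8] / [9];  Q = [1, 2, 3, 4] / [5, 7] / [6] / [8] / [9];  common shape = (4, 2, 1, 1, 1)

Row-insert the values π_1, π_2, … into P one at a time, bumping the leftmost entry strictly greater than the inserted value down to the next row. The recording tableau Q records, in position (i, j), the step at which that cell was added to P.
  Insert 1 (step 1): P = [1];  Q = [1]
  Insert 4 (step 2): P = [1, 4];  Q = [1, 2]
  Insert 5 (step 3): P = [1, 4, 5];  Q = [1, 2, 3]
  Insert 9 (step 4): P = [1, 4, 5, 9];  Q = [1, 2, 3, 4]
  Insert 8 (step 5): P = [1, 4, 5, 8] / [9];  Q = [1, 2, 3, 4] / [5]
  Insert 2 (step 6): P = [1, 2, 5, 8] / [4] / [9];  Q = [1, 2, 3, 4] / [5] / [6]
  Insert 7 (step 7): P = [1, 2, 5, 7] / [4, 8] / [9];  Q = [1, 2, 3, 4] / [5, 7] / [6]
  Insert 6 (step 8): P = [1, 2, 5, 6] / [4, 7] / [8] / [9];  Q = [1, 2, 3, 4] / [5, 7] / [6] / [8]
  Insert 3 (step 9): P = [1, 2, 3, 6] / [4, 5] / [7] / [8] / [9];  Q = [1, 2, 3, 4] / [5, 7] / [6] / [8] / [9]
Final shape: (4, 2, 1, 1, 1).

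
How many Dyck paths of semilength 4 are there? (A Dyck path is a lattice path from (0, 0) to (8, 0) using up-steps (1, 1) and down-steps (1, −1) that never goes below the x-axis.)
C_4 = 14

These Dyck paths are counted by the Catalan number C_n = (1/(n + 1)) · C(2n, n). For n = 4: C_4 = (1/5) · C(8, 4) = 70/5 = 14.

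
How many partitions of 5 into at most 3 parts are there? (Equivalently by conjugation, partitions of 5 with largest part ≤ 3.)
p(5, parts ≤ 3) = 5

Partitions of 5 with all parts ≤ 3: 3+2, 3+1+1, 2+2+1, 2+1+1+1, 1+1+1+1+1. Count = 5.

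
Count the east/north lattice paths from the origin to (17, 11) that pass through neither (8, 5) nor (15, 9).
Number of paths = 9735981

Inclusion–exclusion. Total paths: C(28, 17) = 21474180. Through P₁: C(13, 8)·C(15, 9) = 6441435. Through P₂: C(24, 15)·C(4, 2) = 7845024. Since P₁ is strictly southwest of P₂, a monotone path through both must visit P₁ then P₂; paths through both = C(13, 8)·C(11, 7)·C(4, 2) = 2548260. Avoid both = 21474180 − 6441435 − 7845024 + 2548260 = 9735981.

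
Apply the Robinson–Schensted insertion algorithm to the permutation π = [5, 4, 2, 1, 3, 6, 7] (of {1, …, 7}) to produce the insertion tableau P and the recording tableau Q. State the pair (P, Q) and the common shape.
P = [1, 3, 6, 7] / [2] / [4] / [5];  Q = [1, 5, 6, 7] / [2] / [3] / [4];  common shape = (4, 1, 1, 1)

Row-insert the values π_1, π_2, … into P one at a time, bumping the leftmost entry strictly greater than the inserted value down to the next row. The recording tableau Q records, in position (i, j), the step at which that cell was added to P.
  Insert 5 (step 1): P = [5];  Q = [1]
  Insert 4 (step 2): P = [4] / [5];  Q = [1] / [2]
  Insert 2 (step 3): P = [2] / [4] / [5];  Q = [1] / [2] / [3]
  Insert 1 (step 4): P = [1] / [2] / [4] / [5];  Q = [1] / [2] / [3] / [4]
  Insert 3 (step 5): P = [1, 3] / [2] / [4] / [5];  Q = [1, 5] / [2] / [3] / [4]
  Insert 6 (step 6): P = [1, 3, 6] / [2] / [4] / [5];  Q = [1, 5, 6] / [2] / [3] / [4]
  Insert 7 (step 7): P = [1, 3, 6, 7] / [2] / [4] / [5];  Q = [1, 5, 6, 7] / [2] / [3] / [4]
Final shape: (4, 1, 1, 1).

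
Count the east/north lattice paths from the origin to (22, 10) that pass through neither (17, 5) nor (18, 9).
Number of paths = 35100297

Inclusion–exclusion. Total paths: C(32, 22) = 64512240. Through P₁: C(22, 17)·C(10, 5) = 6636168. Through P₂: C(27, 18)·C(5, 4) = 23434125. Since P₁ is strictly southwest of P₂, a monotone path through both must visit P₁ then P₂; paths through both = C(22, 17)·C(5, 1)·C(5, 4) = 658350. Avoid both = 64512240 − 6636168 − 23434125 + 658350 = 35100297.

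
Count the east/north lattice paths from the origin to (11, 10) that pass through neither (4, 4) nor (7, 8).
Number of paths = 172821

Inclusion–exclusion. Total paths: C(21, 11) = 352716. Through P₁: C(8, 4)·C(13, 7) = 120120. Through P₂: C(15, 7)·C(6, 4) = 96525. Since P₁ is strictly southwest of P₂, a monotone path through both must visit P₁ then P₂; paths through both = C(8, 4)·C(7, 3)·C(6, 4) = 36750. Avoid both = 352716 − 120120 − 96525 + 36750 = 172821.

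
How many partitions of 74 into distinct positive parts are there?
q(74) = 44046

A partition into distinct parts is a strictly decreasing sequence summing to n. The recurrence d(n, m) = d(n, m−1) + d(n−m, m−1) (use part m at most once) with q(n) = d(n, n) gives q(74) = 44046. (Euler's theorem: # distinct-part partitions = # odd-part partitions.)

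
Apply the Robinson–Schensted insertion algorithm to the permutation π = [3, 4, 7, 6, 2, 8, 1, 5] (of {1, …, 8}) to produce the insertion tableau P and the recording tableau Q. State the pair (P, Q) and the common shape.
P = [1, 4, 5, 8] / [2, 6] / [3] / [7];  Q = [1, 2, 3, 6] / [4, 8] / [5] / [7];  common shape = (4, 2, 1, 1)

Row-insert the values π_1, π_2, … into P one at a time, bumping the leftmost entry strictly greater than the inserted value down to the next row. The recording tableau Q records, in position (i, j), the step at which that cell was added to P.
  Insert 3 (step 1): P = [3];  Q = [1]
  Insert 4 (step 2): P = [3, 4];  Q = [1, 2]
  Insert 7 (step 3): P = [3, 4, 7];  Q = [1, 2, 3]
  Insert 6 (step 4): P = [3, 4, 6] / [7];  Q = [1, 2, 3] / [4]
  Insert 2 (step 5): P = [2, 4, 6] / [3] / [7];  Q = [1, 2, 3] / [4] / [5]
  Insert 8 (step 6): P = [2, 4, 6, 8] / [3] / [7];  Q = [1, 2, 3, 6] / [4] / [5]
  Insert 1 (step 7): P = [1, 4, 6, 8] / [2] / [3] / [7];  Q = [1, 2, 3, 6] / [4] / [5] / [7]
  Insert 5 (step 8): P = [1, 4, 5, 8] / [2, 6] / [3] / [7];  Q = [1, 2, 3, 6] / [4, 8] / [5] / [7]
Final shape: (4, 2, 1, 1).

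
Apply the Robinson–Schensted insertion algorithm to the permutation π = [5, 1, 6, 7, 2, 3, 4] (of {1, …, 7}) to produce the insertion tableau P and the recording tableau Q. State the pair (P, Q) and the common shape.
P = [1, 2, 3, 4] / [5, 6, 7];  Q = [1, 3, 4, 7] / [2, 5, 6];  common shape = (4, 3)

Row-insert the values π_1, π_2, … into P one at a time, bumping the leftmost entry strictly greater than the inserted value down to the next row. The recording tableau Q records, in position (i, j), the step at which that cell was added to P.
  Insert 5 (step 1): P = [5];  Q = [1]
  Insert 1 (step 2): P = [1] / [5];  Q = [1] / [2]
  Insert 6 (step 3): P = [1, 6] / [5];  Q = [1, 3] / [2]
  Insert 7 (step 4): P = [1, 6, 7] / [5];  Q = [1, 3, 4] / [2]
  Insert 2 (step 5): P = [1, 2, 7] / [5, 6];  Q = [1, 3, 4] / [2, 5]
  Insert 3 (step 6): P = [1, 2, 3] / [5, 6, 7];  Q = [1, 3, 4] / [2, 5, 6]
  Insert 4 (step 7): P = [1, 2, 3, 4] / [5, 6, 7];  Q = [1, 3, 4, 7] / [2, 5, 6]
Final shape: (4, 3).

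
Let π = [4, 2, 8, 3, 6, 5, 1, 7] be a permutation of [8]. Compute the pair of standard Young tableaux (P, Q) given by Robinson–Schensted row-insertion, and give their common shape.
P = [1, 3, 5, 7] / [2, 6] / [4] / [8];  Q = [1, 3, 5, 8] / [2, 4] / [6] / [7];  common shape = (4, 2, 1, 1)

Row-insert the values π_1, π_2, … into P one at a time, bumping the leftmost entry strictly greater than the inserted value down to the next row. The recording tableau Q records, in position (i, j), the step at which that cell was added to P.
  Insert 4 (step 1): P = [4];  Q = [1]
  Insert 2 (step 2): P = [2] / [4];  Q = [1] / [2]
  Insert 8 (step 3): P = [2, 8] / [4];  Q = [1, 3] / [2]
  Insert 3 (step 4): P = [2, 3] / [4, 8];  Q = [1, 3] / [2, 4]
  Insert 6 (step 5): P = [2, 3, 6] / [4, 8];  Q = [1, 3, 5] / [2, 4]
  Insert 5 (step 6): P = [2, 3, 5] / [4, 6] / [8];  Q = [1, 3, 5] / [2, 4] / [6]
  Insert 1 (step 7): P = [1, 3, 5] / [2, 6] / [4] / [8];  Q = [1, 3, 5] / [2, 4] / [6] / [7]
  Insert 7 (step 8): P = [1, 3, 5, 7] / [2, 6] / [4] / [8];  Q = [1, 3, 5, 8] / [2, 4] / [6] / [7]
Final shape: (4, 2, 1, 1).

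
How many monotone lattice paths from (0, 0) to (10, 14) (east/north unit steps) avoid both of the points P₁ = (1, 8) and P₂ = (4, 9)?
Number of paths = 1602513

Inclusion–exclusion. Total paths: C(24, 10) = 1961256. Through P₁: C(9, 1)·C(15, 9) = 45045. Through P₂: C(13, 4)·C(11, 6) = 330330. Since P₁ is strictly southwest of P₂, a monotone path through both must visit P₁ then P₂; paths through both = C(9, 1)·C(4, 3)·C(11, 6) = 16632. Avoid both = 1961256 − 45045 − 330330 + 16632 = 1602513.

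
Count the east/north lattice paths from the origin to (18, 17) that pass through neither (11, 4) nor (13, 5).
Number of paths = 4404073926

Inclusion–exclusion. Total paths: C(35, 18) = 4537567650. Through P₁: C(15, 11)·C(20, 7) = 105814800. Through P₂: C(18, 13)·C(17, 5) = 53018784. Since P₁ is strictly southwest of P₂, a monotone path through both must visit P₁ then P₂; paths through both = C(15, 11)·C(3, 2)·C(17, 5) = 25339860. Avoid both = 4537567650 − 105814800 − 53018784 + 25339860 = 4404073926.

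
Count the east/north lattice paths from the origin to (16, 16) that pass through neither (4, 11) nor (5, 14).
Number of paths = 592152666

Inclusion–exclusion. Total paths: C(32, 16) = 601080390. Through P₁: C(15, 4)·C(17, 12) = 8446620. Through P₂: C(19, 5)·C(13, 11) = 906984. Since P₁ is strictly southwest of P₂, a monotone path through both must visit P₁ then P₂; paths through both = C(15, 4)·C(4, 1)·C(13, 11) = 425880. Avoid both = 601080390 − 8446620 − 906984 + 425880 = 592152666.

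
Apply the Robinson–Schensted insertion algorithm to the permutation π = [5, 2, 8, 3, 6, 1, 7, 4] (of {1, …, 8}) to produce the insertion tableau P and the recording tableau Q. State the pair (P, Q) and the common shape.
P = [1, 3, 4, 7] / [2, 6] / [5, 8];  Q = [1, 3, 5, 7] / [2, 4] / [6, 8];  common shape = (4, 2, 2)

Row-insert the values π_1, π_2, … into P one at a time, bumping the leftmost entry strictly greater than the inserted value down to the next row. The recording tableau Q records, in position (i, j), the step at which that cell was added to P.
  Insert 5 (step 1): P = [5];  Q = [1]
  Insert 2 (step 2): P = [2] / [5];  Q = [1] / [2]
  Insert 8 (step 3): P = [2, 8] / [5];  Q = [1, 3] / [2]
  Insert 3 (step 4): P = [2, 3] / [5, 8];  Q = [1, 3] / [2, 4]
  Insert 6 (step 5): P = [2, 3, 6] / [5, 8];  Q = [1, 3, 5] / [2, 4]
  Insert 1 (step 6): P = [1, 3, 6] / [2, 8] / [5];  Q = [1, 3, 5] / [2, 4] / [6]
  Insert 7 (step 7): P = [1, 3, 6, 7] / [2, 8] / [5];  Q = [1, 3, 5, 7] / [2, 4] / [6]
  Insert 4 (step 8): P = [1, 3, 4, 7] / [2, 6] / [5, 8];  Q = [1, 3, 5, 7] / [2, 4] / [6, 8]
Final shape: (4, 2, 2).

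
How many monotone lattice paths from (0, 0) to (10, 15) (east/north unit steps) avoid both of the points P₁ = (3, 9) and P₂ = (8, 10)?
Number of paths = 2000042

Inclusion–exclusion. Total paths: C(25, 10) = 3268760. Through P₁: C(12, 3)·C(13, 7) = 377520. Through P₂: C(18, 8)·C(7, 2) = 918918. Since P₁ is strictly southwest of P₂, a monotone path through both must visit P₁ then P₂; paths through both = C(12, 3)·C(6, 5)·C(7, 2) = 27720. Avoid both = 3268760 − 377520 − 918918 + 27720 = 2000042.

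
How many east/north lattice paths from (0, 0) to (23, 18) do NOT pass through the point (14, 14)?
Number of paths = 173429271600

Total paths from (0, 0) to (23, 18): C(41, 23) = 202112640600. Paths through (14, 14): (paths (0, 0) → (14, 14)) × (paths (14, 14) → (23, 18)) = C(28, 14) · C(13, 9) = 40116600 · 715 = 28683369000. Avoidance count = 202112640600 − 28683369000 = 173429271600.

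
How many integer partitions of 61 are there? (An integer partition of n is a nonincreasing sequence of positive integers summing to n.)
p(61) = 1121505

Compute p(n) via the recurrence p(n, m) = p(n, m−1) + p(n−m, m), where p(n, m) counts partitions of n with all parts ≤ m and p(n) = p(n, n). The base cases are p(0, m) = 1 and p(n, 0) = 0 for n > 0. Filling the table yields p(61) = 1121505. (Euler's pentagonal recurrence is an alternative.)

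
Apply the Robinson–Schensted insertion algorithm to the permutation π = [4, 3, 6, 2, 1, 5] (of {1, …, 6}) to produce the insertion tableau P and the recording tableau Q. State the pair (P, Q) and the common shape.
P = [1, 5] / [2, 6] / [3] / [4];  Q = [1, 3] / [2, 6] / [4] / [5];  common shape = (2, 2, 1, 1)

Row-insert the values π_1, π_2, … into P one at a time, bumping the leftmost entry strictly greater than the inserted value down to the next row. The recording tableau Q records, in position (i, j), the step at which that cell was added to P.
  Insert 4 (step 1): P = [4];  Q = [1]
  Insert 3 (step 2): P = [3] / [4];  Q = [1] / [2]
  Insert 6 (step 3): P = [3, 6] / [4];  Q = [1, 3] / [2]
  Insert 2 (step 4): P = [2, 6] / [3] / [4];  Q = [1, 3] / [2] / [4]
  Insert 1 (step 5): P = [1, 6] / [2] / [3] / [4];  Q = [1, 3] / [2] / [4] / [5]
  Insert 5 (step 6): P = [1, 5] / [2, 6] / [3] / [4];  Q = [1, 3] / [2, 6] / [4] / [5]
Final shape: (2, 2, 1, 1).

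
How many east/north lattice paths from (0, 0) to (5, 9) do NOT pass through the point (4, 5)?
Number of paths = 1372

Total paths from (0, 0) to (5, 9): C(14, 5) = 2002. Paths through (4, 5): (paths (0, 0) → (4, 5)) × (paths (4, 5) → (5, 9)) = C(9, 4) · C(5, 1) = 126 · 5 = 630. Avoidance count = 2002 − 630 = 1372.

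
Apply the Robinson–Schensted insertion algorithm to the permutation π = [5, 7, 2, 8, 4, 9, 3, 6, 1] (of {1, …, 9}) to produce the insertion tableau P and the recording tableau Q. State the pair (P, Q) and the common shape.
P = [1, 3, 6, 9] / [2, 7, 8] / [4] / [5];  Q = [1, 2, 4, 6] / [3, 5, 8] / [7] / [9];  common shape = (4, 3, 1, 1)

Row-insert the values π_1, π_2, … into P one at a time, bumping the leftmost entry strictly greater than the inserted value down to the next row. The recording tableau Q records, in position (i, j), the step at which that cell was added to P.
  Insert 5 (step 1): P = [5];  Q = [1]
  Insert 7 (step 2): P = [5, 7];  Q = [1, 2]
  Insert 2 (step 3): P = [2, 7] / [5];  Q = [1, 2] / [3]
  Insert 8 (step 4): P = [2, 7, 8] / [5];  Q = [1, 2, 4] / [3]
  Insert 4 (step 5): P = [2, 4, 8] / [5, 7];  Q = [1, 2, 4] / [3, 5]
  Insert 9 (step 6): P = [2, 4, 8, 9] / [5, 7];  Q = [1, 2, 4, 6] / [3, 5]
  Insert 3 (step 7): P = [2, 3, 8, 9] / [4, 7] / [5];  Q = [1, 2, 4, 6] / [3, 5] / [7]
  Insert 6 (step 8): P = [2, 3, 6, 9] / [4, 7, 8] / [5];  Q = [1, 2, 4, 6] / [3, 5, 8] / [7]
  Insert 1 (step 9): P = [1, 3, 6, 9] / [2, 7, 8] / [4] / [5];  Q = [1, 2, 4, 6] / [3, 5, 8] / [7] / [9]
Final shape: (4, 3, 1, 1).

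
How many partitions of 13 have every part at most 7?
p(13, parts ≤ 7) = 82

Partitions of 13 with all parts ≤ 7: 7+6, 7+5+1, 7+4+2, 7+4+1+1, 7+3+3, 7+3+2+1, 7+3+1+1+1, 7+2+2+2, 7+2+2+1+1, 7+2+1+1+1+1, 7+1+1+1+1+1+1, 6+6+1, 6+5+2, 6+5+1+1, 6+4+3, 6+4+2+1, 6+4+1+1+1, 6+3+3+1, 6+3+2+2, 6+3+2+1+1, 6+3+1+1+1+1, 6+2+2+2+1, 6+2+2+1+1+1, 6+2+1+1+1+1+1, 6+1+1+1+1+1+1+1, 5+5+3, 5+5+2+1, 5+5+1+1+1, 5+4+4, 5+4+3+1, … (82 total). Count = 82.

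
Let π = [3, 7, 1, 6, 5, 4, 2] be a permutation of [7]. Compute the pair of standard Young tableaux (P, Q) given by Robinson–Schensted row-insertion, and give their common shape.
P = [1, 2] / [3, 4] / [5] / [6] / [7];  Q = [1, 2] / [3, 4] / [5] / [6] / [7];  common shape = (2, 2, 1, 1, 1)

Row-insert the values π_1, π_2, … into P one at a time, bumping the leftmost entry strictly greater than the inserted value down to the next row. The recording tableau Q records, in position (i, j), the step at which that cell was added to P.
  Insert 3 (step 1): P = [3];  Q = [1]
  Insert 7 (step 2): P = [3, 7];  Q = [1, 2]
  Insert 1 (step 3): P = [1, 7] / [3];  Q = [1, 2] / [3]
  Insert 6 (step 4): P = [1, 6] / [3, 7];  Q = [1, 2] / [3, 4]
  Insert 5 (step 5): P = [1, 5] / [3, 6] / [7];  Q = [1, 2] / [3, 4] / [5]
  Insert 4 (step 6): P = [1, 4] / [3, 5] / [6] / [7];  Q = [1, 2] / [3, 4] / [5] / [6]
  Insert 2 (step 7): P = [1, 2] / [3, 4] / [5] / [6] / [7];  Q = [1, 2] / [3, 4] / [5] / [6] / [7]
Final shape: (2, 2, 1, 1, 1).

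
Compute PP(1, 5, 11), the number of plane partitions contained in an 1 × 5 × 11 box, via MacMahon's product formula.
PP(1, 5, 11) = 4368

Evaluate the triple product over i = 1..1, j = 1..5, k = 1..11. The factors are (2/1) · (3/2) · (4/3) · (5/4) · (6/5) · (7/6) · (8/7) · (9/8) · … (55 factors total). The numerators and denominators telescope so the product is an integer; carrying out the multiplication exactly gives PP(1, 5, 11) = 4368.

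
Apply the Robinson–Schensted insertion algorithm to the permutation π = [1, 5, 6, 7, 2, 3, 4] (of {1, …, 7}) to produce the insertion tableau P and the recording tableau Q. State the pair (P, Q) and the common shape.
P = [1, 2, 3, 4] / [5, 6, 7];  Q = [1, 2, 3, 4] / [5, 6, 7];  common shape = (4, 3)

Row-insert the values π_1, π_2, … into P one at a time, bumping the leftmost entry strictly greater than the inserted value down to the next row. The recording tableau Q records, in position (i, j), the step at which that cell was added to P.
  Insert 1 (step 1): P = [1];  Q = [1]
  Insert 5 (step 2): P = [1, 5];  Q = [1, 2]
  Insert 6 (step 3): P = [1, 5, 6];  Q = [1, 2, 3]
  Insert 7 (step 4): P = [1, 5, 6, 7];  Q = [1, 2, 3, 4]
  Insert 2 (step 5): P = [1, 2, 6, 7] / [5];  Q = [1, 2, 3, 4] / [5]
  Insert 3 (step 6): P = [1, 2, 3, 7] / [5, 6];  Q = [1, 2, 3, 4] / [5, 6]
  Insert 4 (step 7): P = [1, 2, 3, 4] / [5, 6, 7];  Q = [1, 2, 3, 4] / [5, 6, 7]
Final shape: (4, 3).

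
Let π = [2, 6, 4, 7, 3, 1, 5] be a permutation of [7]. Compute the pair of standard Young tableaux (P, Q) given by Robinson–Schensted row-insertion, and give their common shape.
P = [1, 3, 5] / [2, 7] / [4] / [6];  Q = [1, 2, 4] / [3, 7] / [5] / [6];  common shape = (3, 2, 1, 1)

Row-insert the values π_1, π_2, … into P one at a time, bumping the leftmost entry strictly greater than the inserted value down to the next row. The recording tableau Q records, in position (i, j), the step at which that cell was added to P.
  Insert 2 (step 1): P = [2];  Q = [1]
  Insert 6 (step 2): P = [2, 6];  Q = [1, 2]
  Insert 4 (step 3): P = [2, 4] / [6];  Q = [1, 2] / [3]
  Insert 7 (step 4): P = [2, 4, 7] / [6];  Q = [1, 2, 4] / [3]
  Insert 3 (step 5): P = [2, 3, 7] / [4] / [6];  Q = [1, 2, 4] / [3] / [5]
  Insert 1 (step 6): P = [1, 3, 7] / [2] / [4] / [6];  Q = [1, 2, 4] / [3] / [5] / [6]
  Insert 5 (step 7): P = [1, 3, 5] / [2, 7] / [4] / [6];  Q = [1, 2, 4] / [3, 7] / [5] / [6]
Final shape: (3, 2, 1, 1).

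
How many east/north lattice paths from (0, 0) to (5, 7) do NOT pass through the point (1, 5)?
Number of paths = 702

Total paths from (0, 0) to (5, 7): C(12, 5) = 792. Paths through (1, 5): (paths (0, 0) → (1, 5)) × (paths (1, 5) → (5, 7)) = C(6, 1) · C(6, 4) = 6 · 15 = 90. Avoidance count = 792 − 90 = 702.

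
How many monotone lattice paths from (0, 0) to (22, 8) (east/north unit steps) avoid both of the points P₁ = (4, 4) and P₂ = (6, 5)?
Number of paths = 5096687

Inclusion–exclusion. Total paths: C(30, 22) = 5852925. Through P₁: C(8, 4)·C(22, 18) = 512050. Through P₂: C(11, 6)·C(19, 16) = 447678. Since P₁ is strictly southwest of P₂, a monotone path through both must visit P₁ then P₂; paths through both = C(8, 4)·C(3, 2)·C(19, 16) = 203490. Avoid both = 5852925 − 512050 − 447678 + 203490 = 5096687.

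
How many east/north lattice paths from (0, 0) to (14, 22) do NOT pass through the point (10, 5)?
Number of paths = 3778324245

Total paths from (0, 0) to (14, 22): C(36, 14) = 3796297200. Paths through (10, 5): (paths (0, 0) → (10, 5)) × (paths (10, 5) → (14, 22)) = C(15, 10) · C(21, 4) = 3003 · 5985 = 17972955. Avoidance count = 3796297200 − 17972955 = 3778324245.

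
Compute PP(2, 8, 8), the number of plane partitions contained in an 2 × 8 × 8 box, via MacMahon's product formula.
PP(2, 8, 8) = 34763300

Evaluate the triple product over i = 1..2, j = 1..8, k = 1..8. The factors are (2/1) · (3/2) · (4/3) · (5/4) · (6/5) · (7/6) · (8/7) · (9/8) · … (128 factors total). The numerators and denominators telescope so the product is an integer; carrying out the multiplication exactly gives PP(2, 8, 8) = 34763300.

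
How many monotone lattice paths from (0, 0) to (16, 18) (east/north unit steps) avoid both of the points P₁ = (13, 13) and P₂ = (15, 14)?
Number of paths = 1389743030

Inclusion–exclusion. Total paths: C(34, 16) = 2203961430. Through P₁: C(26, 13)·C(8, 3) = 582433600. Through P₂: C(29, 15)·C(5, 1) = 387793800. Since P₁ is strictly southwest of P₂, a monotone path through both must visit P₁ then P₂; paths through both = C(26, 13)·C(3, 2)·C(5, 1) = 156009000. Avoid both = 2203961430 − 582433600 − 387793800 + 156009000 = 1389743030.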